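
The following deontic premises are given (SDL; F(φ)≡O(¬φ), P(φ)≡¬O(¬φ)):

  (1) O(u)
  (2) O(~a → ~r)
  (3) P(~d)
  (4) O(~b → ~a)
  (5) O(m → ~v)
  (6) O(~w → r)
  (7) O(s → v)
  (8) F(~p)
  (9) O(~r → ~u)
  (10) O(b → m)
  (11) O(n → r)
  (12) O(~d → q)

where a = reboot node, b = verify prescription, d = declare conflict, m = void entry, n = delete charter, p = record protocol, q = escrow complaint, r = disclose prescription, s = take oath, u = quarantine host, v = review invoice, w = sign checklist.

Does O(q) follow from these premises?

Premise 12 is O(~d → q), but O(~d) is not derivable from the premises (the permission P(~d) asserts only ~O(d), not O(~d)), so it does not yield O(q).
No other premise forces O(q). An ideal world satisfying every premise can still have q false, so O(q) is not derivable.

No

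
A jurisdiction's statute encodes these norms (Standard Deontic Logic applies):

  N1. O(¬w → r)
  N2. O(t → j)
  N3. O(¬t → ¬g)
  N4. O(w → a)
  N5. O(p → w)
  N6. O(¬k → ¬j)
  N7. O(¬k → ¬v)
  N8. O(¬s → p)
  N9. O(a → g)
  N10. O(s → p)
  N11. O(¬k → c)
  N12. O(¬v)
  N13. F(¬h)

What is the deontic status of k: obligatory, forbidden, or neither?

Obligatory

By case analysis on s: premise 10 gives O(s → p) and premise 8 gives O(¬s → p), so O(p) either way.
Applying K to premise 5 (O(p → w)) and O(p) yields O(w).
Applying K to premise 4 (O(w → a)) and O(w) yields O(a).
With premise 9, O(a → g), the K-axiom yields O(g).
Premise 3, O(¬t → ¬g), contraposes to O(g → t); with O(g) we get O(t).
Applying K to premise 2 (O(t → j)) and O(t) yields O(j).
Premise 6, O(¬k → ¬j), contraposes to O(j → k); with O(j) we get O(k).
Premises 1, 7, 11, 12, 13 do not contribute to this derivation.
Hence k is obligatory.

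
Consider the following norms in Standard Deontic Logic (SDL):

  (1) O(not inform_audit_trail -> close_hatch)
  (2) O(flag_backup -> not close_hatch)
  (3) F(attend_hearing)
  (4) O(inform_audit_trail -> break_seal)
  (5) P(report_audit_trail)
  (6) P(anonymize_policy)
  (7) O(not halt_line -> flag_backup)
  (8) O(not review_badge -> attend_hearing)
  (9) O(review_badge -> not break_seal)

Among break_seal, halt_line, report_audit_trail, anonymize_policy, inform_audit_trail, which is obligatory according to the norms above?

halt_line

Premise 3 is F(attend_hearing), i.e. O(not attend_hearing).
Premise 8 is O(not review_badge -> attend_hearing); contrapositively O(not attend_hearing -> review_badge). Since O(not attend_hearing) holds, K gives O(review_badge).
With premise 9, O(review_badge -> not break_seal), the K-axiom yields O(not break_seal).
Premise 4 is O(inform_audit_trail -> break_seal); contrapositively O(not break_seal -> not inform_audit_trail). Since O(not break_seal) holds, K gives O(not inform_audit_trail).
Premise 1 is O(not inform_audit_trail -> close_hatch); since O(not inform_audit_trail), deontic closure gives O(close_hatch).
The contrapositive of premise 2 (O(flag_backup -> not close_hatch)) is O(close_hatch -> not flag_backup), and O(close_hatch) is already established, so O(not flag_backup).
Premise 7, O(not halt_line -> flag_backup), contraposes to O(not flag_backup -> halt_line); with O(not flag_backup) we get O(halt_line).
So O(halt_line) holds — halt_line is obligatory. None of the other listed options is made obligatory by any chain of premises.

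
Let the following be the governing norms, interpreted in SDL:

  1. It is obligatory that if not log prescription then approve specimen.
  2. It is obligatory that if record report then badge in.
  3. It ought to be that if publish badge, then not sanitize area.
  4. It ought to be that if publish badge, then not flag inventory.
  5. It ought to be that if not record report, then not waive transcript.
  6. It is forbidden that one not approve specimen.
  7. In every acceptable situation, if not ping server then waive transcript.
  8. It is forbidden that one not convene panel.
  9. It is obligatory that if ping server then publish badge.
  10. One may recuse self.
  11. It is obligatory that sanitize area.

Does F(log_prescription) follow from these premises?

Premise 1 is O(¬log_prescription → approve_specimen); even if O(approve_specimen) held, inferring O(¬log_prescription) would be affirming the consequent — invalid.
No other premise forces O(¬log_prescription). An ideal world satisfying every premise can still have log_prescription true, so F(log_prescription) is not derivable.

No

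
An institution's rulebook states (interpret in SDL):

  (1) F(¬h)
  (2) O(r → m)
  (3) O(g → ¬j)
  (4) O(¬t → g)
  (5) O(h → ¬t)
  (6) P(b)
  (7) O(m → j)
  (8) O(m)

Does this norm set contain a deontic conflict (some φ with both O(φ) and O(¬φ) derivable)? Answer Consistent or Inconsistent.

Premise 8 gives O(m).
With premise 7, O(m → j), the K-axiom yields O(j).
Premise 3 is O(g → ¬j); contrapositively O(j → ¬g). Since O(j) holds, K gives O(¬g).
Premise 4 is O(¬t → g); contrapositively O(¬g → t). Since O(¬g) holds, K gives O(t).
Premise 5 is O(h → ¬t); contrapositively O(t → ¬h). Since O(t) holds, K gives O(¬h).
Yet premise 1 is F(¬h), i.e. O(h).
We now have both O(¬h) and O(h) — h is simultaneously obligatory and forbidden, violating the D-axiom.

Inconsistent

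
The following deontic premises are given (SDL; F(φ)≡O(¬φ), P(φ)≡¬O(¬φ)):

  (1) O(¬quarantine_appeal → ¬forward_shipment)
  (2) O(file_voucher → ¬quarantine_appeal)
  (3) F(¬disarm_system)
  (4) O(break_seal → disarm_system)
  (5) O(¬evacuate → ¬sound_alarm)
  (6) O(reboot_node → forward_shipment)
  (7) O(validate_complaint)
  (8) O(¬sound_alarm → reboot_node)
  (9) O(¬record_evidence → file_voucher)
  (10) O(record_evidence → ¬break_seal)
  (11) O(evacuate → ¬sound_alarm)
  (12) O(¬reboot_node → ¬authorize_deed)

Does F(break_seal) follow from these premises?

Yes

Premises 5 and 11 are O(¬evacuate → ¬sound_alarm) and O(evacuate → ¬sound_alarm); every ideal world satisfies ¬evacuate or evacuate, so in either case ¬sound_alarm holds — hence O(¬sound_alarm).
From O(¬sound_alarm) and premise 8, O(¬sound_alarm → reboot_node), we obtain O(reboot_node).
With premise 6, O(reboot_node → forward_shipment), the K-axiom yields O(forward_shipment).
The contrapositive of premise 1 (O(¬quarantine_appeal → ¬forward_shipment)) is O(forward_shipment → quarantine_appeal), and O(forward_shipment) is already established, so O(quarantine_appeal).
The contrapositive of premise 2 (O(file_voucher → ¬quarantine_appeal)) is O(quarantine_appeal → ¬file_voucher), and O(quarantine_appeal) is already established, so O(¬file_voucher).
Premise 9 is O(¬record_evidence → file_voucher); contrapositively O(¬file_voucher → record_evidence). Since O(¬file_voucher) holds, K gives O(record_evidence).
Premise 10 is O(record_evidence → ¬break_seal); since O(record_evidence), deontic closure gives O(¬break_seal).
Premises 3, 4, 7, 12 do not contribute to this derivation.
So O(¬break_seal) holds, i.e. F(break_seal). The claim follows.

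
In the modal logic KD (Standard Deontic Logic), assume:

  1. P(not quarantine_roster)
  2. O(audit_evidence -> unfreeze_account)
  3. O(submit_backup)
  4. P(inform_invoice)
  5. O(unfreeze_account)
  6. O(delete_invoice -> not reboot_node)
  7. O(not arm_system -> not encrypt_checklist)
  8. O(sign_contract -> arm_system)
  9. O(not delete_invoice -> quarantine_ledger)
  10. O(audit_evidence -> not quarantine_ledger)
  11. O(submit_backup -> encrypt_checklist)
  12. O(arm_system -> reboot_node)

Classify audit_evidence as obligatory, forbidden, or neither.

Premise 3 states O(submit_backup) outright.
Applying K to premise 11 (O(submit_backup -> encrypt_checklist)) and O(submit_backup) yields O(encrypt_checklist).
Premise 7 is O(not arm_system -> not encrypt_checklist); contrapositively O(encrypt_checklist -> arm_system). Since O(encrypt_checklist) holds, K gives O(arm_system).
From O(arm_system) and premise 12, O(arm_system -> reboot_node), we obtain O(reboot_node).
Premise 6, O(delete_invoice -> not reboot_node), contraposes to O(reboot_node -> not delete_invoice); with O(reboot_node) we get O(not delete_invoice).
Premise 9 is O(not delete_invoice -> quarantine_ledger); since O(not delete_invoice), deontic closure gives O(quarantine_ledger).
Premise 10, O(audit_evidence -> not quarantine_ledger), contraposes to O(quarantine_ledger -> not audit_evidence); with O(quarantine_ledger) we get O(not audit_evidence).
Premises 1, 2, 4, 5, 8 do not contribute to this derivation.
Thus O(not audit_evidence), which is F(audit_evidence): audit_evidence is forbidden.

Forbidden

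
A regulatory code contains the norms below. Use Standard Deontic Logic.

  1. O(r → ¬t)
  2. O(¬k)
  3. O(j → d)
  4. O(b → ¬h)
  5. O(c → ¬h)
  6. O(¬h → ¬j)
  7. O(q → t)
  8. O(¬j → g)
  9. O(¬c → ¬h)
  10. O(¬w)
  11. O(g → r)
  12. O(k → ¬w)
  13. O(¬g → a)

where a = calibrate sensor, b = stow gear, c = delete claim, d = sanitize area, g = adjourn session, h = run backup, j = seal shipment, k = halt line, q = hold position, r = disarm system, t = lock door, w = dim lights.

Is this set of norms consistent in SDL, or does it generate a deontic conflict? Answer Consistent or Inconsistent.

Premise 12 is O(k → ¬w); even if O(¬w) held, inferring O(k) would be affirming the consequent — invalid.
So O(k) is not derivable, and the apparent clash with O(¬k) does not arise.
A world satisfying every obligation exists (e.g. a=false, b=false, c=false, d=false, g=true, h=false, j=false, k=false, q=false, r=true, t=false, w=false); no atom is both obligatory and forbidden, so the set is consistent.

Consistent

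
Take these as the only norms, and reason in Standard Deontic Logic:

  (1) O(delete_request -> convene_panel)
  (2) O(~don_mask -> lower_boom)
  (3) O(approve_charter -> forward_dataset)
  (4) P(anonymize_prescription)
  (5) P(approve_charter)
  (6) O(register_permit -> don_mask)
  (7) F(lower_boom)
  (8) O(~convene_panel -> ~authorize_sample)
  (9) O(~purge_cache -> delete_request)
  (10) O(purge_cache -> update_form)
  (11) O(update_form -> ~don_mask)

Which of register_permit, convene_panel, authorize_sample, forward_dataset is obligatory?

convene_panel

Premise 7 is F(lower_boom), i.e. O(~lower_boom).
Premise 2, O(~don_mask -> lower_boom), contraposes to O(~lower_boom -> don_mask); with O(~lower_boom) we get O(don_mask).
The contrapositive of premise 11 (O(update_form -> ~don_mask)) is O(don_mask -> ~update_form), and O(don_mask) is already established, so O(~update_form).
The contrapositive of premise 10 (O(purge_cache -> update_form)) is O(~update_form -> ~purge_cache), and O(~update_form) is already established, so O(~purge_cache).
Premise 9 is O(~purge_cache -> delete_request); since O(~purge_cache), deontic closure gives O(delete_request).
Premise 1 is O(delete_request -> convene_panel); since O(delete_request), deontic closure gives O(convene_panel).
So O(convene_panel) holds — convene_panel is obligatory. None of the other listed options is made obligatory by any chain of premises.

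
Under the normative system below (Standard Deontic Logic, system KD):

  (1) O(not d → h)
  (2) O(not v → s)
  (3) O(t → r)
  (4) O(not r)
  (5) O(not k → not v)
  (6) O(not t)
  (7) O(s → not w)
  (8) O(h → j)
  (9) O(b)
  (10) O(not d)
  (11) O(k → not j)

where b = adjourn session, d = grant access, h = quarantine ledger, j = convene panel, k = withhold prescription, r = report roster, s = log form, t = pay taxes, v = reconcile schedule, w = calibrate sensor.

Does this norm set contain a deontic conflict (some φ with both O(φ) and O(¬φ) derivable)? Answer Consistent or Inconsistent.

Premise 3 is O(t → r), but O(t) is not derivable from the premises, so it does not yield O(r).
So O(r) is not derivable, and the apparent clash with O(not r) does not arise.
A world satisfying every obligation exists (e.g. b=true, d=false, h=true, j=true, k=false, r=false, s=true, t=false, v=false, w=false); no atom is both obligatory and forbidden, so the set is consistent.

Consistent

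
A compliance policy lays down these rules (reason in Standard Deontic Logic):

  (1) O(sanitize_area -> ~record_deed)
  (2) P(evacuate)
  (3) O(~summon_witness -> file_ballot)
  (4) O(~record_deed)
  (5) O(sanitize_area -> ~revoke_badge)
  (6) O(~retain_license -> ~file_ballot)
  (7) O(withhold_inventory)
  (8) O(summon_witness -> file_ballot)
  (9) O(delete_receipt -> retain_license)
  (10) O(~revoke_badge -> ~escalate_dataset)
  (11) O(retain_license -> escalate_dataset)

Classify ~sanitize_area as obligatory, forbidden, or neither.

Obligatory

Premises 3 and 8 are O(~summon_witness -> file_ballot) and O(summon_witness -> file_ballot); every ideal world satisfies ~summon_witness or summon_witness, so in either case file_ballot holds — hence O(file_ballot).
Premise 6, O(~retain_license -> ~file_ballot), contraposes to O(file_ballot -> retain_license); with O(file_ballot) we get O(retain_license).
With premise 11, O(retain_license -> escalate_dataset), the K-axiom yields O(escalate_dataset).
Premise 10 is O(~revoke_badge -> ~escalate_dataset); contrapositively O(escalate_dataset -> revoke_badge). Since O(escalate_dataset) holds, K gives O(revoke_badge).
Premise 5 is O(sanitize_area -> ~revoke_badge); contrapositively O(revoke_badge -> ~sanitize_area). Since O(revoke_badge) holds, K gives O(~sanitize_area).
Premises 1, 2, 4, 7, 9 do not contribute to this derivation.
Hence ~sanitize_area is obligatory.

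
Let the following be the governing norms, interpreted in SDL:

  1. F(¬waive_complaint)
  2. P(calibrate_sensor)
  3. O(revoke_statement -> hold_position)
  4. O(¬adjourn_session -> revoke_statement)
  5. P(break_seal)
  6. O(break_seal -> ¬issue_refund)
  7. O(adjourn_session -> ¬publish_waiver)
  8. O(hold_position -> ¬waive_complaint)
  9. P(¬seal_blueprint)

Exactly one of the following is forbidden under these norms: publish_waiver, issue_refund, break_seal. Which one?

publish_waiver

Premise 1 is F(¬waive_complaint), i.e. O(waive_complaint).
The contrapositive of premise 8 (O(hold_position -> ¬waive_complaint)) is O(waive_complaint -> ¬hold_position), and O(waive_complaint) is already established, so O(¬hold_position).
Premise 3, O(revoke_statement -> hold_position), contraposes to O(¬hold_position -> ¬revoke_statement); with O(¬hold_position) we get O(¬revoke_statement).
Premise 4, O(¬adjourn_session -> revoke_statement), contraposes to O(¬revoke_statement -> adjourn_session); with O(¬revoke_statement) we get O(adjourn_session).
Applying K to premise 7 (O(adjourn_session -> ¬publish_waiver)) and O(adjourn_session) yields O(¬publish_waiver).
So O(¬publish_waiver) holds, i.e. publish_waiver is forbidden. None of the other listed options is forbidden under the premises.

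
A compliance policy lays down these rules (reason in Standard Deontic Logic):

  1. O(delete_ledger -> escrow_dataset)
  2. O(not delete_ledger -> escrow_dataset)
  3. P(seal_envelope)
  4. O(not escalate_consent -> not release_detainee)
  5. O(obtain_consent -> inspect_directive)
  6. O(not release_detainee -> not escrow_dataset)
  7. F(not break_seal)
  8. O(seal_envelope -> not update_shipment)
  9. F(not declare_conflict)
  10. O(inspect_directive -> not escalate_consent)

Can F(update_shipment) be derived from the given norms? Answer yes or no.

No

Premise 8 is O(seal_envelope -> not update_shipment), but O(seal_envelope) is not derivable from the premises (the permission P(seal_envelope) asserts only not O(not seal_envelope), not O(seal_envelope)), so it does not yield O(not update_shipment).
No other premise forces O(not update_shipment). An ideal world satisfying every premise can still have update_shipment true, so F(update_shipment) is not derivable.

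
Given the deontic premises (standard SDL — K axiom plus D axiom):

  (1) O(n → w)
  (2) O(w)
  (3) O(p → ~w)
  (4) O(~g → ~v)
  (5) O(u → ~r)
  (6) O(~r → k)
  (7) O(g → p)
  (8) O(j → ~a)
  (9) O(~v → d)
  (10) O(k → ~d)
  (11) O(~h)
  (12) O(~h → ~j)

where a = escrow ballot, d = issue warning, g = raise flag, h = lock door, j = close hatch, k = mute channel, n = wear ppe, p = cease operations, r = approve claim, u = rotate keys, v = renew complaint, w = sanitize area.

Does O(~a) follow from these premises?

Premise 8 is O(j → ~a), but O(j) is not derivable from the premises, so it does not yield O(~a).
No other premise forces O(~a). An ideal world satisfying every premise can still have ~a false, so O(~a) is not derivable.

No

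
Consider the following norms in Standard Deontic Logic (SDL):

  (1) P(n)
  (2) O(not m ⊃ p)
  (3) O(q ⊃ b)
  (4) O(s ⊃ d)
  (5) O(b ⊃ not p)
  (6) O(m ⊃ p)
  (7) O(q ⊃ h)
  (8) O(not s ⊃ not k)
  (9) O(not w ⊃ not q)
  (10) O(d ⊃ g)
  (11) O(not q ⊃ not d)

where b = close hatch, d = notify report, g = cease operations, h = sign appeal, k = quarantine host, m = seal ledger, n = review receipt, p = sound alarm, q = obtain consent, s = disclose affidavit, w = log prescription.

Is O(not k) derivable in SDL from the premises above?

Yes

Premises 6 and 2 cover both cases: O(m ⊃ p) and O(not m ⊃ p). Since m ∨ not m is a tautology, O(p) follows.
Premise 5, O(b ⊃ not p), contraposes to O(p ⊃ not b); with O(p) we get O(not b).
Premise 3, O(q ⊃ b), contraposes to O(not b ⊃ not q); with O(not b) we get O(not q).
With premise 11, O(not q ⊃ not d), the K-axiom yields O(not d).
Premise 4 is O(s ⊃ d); contrapositively O(not d ⊃ not s). Since O(not d) holds, K gives O(not s).
From O(not s) and premise 8, O(not s ⊃ not k), we obtain O(not k).
Premises 1, 7, 9, 10 do not contribute to this derivation.
So O(not k) follows.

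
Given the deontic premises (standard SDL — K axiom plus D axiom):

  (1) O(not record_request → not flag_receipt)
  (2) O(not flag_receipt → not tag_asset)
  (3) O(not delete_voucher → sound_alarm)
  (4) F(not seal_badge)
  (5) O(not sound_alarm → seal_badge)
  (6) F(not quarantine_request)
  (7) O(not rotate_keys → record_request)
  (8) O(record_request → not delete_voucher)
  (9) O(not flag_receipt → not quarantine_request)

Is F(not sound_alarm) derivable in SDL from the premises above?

Yes

F(not quarantine_request) at premise 6 means O(quarantine_request).
The contrapositive of premise 9 (O(not flag_receipt → not quarantine_request)) is O(quarantine_request → flag_receipt), and O(quarantine_request) is already established, so O(flag_receipt).
Premise 1 is O(not record_request → not flag_receipt); contrapositively O(flag_receipt → record_request). Since O(flag_receipt) holds, K gives O(record_request).
Applying K to premise 8 (O(record_request → not delete_voucher)) and O(record_request) yields O(not delete_voucher).
Applying K to premise 3 (O(not delete_voucher → sound_alarm)) and O(not delete_voucher) yields O(sound_alarm).
Premises 2, 4, 5, 7 do not contribute to this derivation.
So O(sound_alarm) holds, i.e. F(not sound_alarm). The claim follows.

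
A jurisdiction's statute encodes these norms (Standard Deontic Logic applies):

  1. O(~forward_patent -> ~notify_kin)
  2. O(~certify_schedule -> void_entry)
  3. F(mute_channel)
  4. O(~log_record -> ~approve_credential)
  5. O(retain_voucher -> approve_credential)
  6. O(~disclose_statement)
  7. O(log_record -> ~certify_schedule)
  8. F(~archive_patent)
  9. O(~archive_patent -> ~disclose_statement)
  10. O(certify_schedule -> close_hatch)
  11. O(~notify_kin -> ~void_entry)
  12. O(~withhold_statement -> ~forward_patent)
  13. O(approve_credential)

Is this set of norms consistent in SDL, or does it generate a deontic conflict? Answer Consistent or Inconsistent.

Consistent

Premise 9 is O(~archive_patent -> ~disclose_statement); even if O(~disclose_statement) held, inferring O(~archive_patent) would be affirming the consequent — invalid.
So O(~archive_patent) is not derivable, and the apparent clash with O(archive_patent) does not arise.
A world satisfying every obligation exists (e.g. approve_credential=true, archive_patent=true, certify_schedule=false, close_hatch=false, disclose_statement=false, forward_patent=true, log_record=true, mute_channel=false, notify_kin=true, retain_voucher=false, void_entry=true, withhold_statement=true); no atom is both obligatory and forbidden, so the set is consistent.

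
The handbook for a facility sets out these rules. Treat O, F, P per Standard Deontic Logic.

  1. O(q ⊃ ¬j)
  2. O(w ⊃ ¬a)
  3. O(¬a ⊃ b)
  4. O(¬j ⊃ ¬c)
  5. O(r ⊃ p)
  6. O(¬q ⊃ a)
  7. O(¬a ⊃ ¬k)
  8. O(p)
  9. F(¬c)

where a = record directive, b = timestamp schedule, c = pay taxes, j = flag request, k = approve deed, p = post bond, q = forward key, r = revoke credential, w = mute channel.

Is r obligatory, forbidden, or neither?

Neither

Premise 5 is O(r ⊃ p); even if O(p) held, inferring O(r) would be affirming the consequent — invalid.
No premise or chain of K-axiom applications forces O(r), and none forces O(¬r). So r is neither obligatory nor forbidden under these norms.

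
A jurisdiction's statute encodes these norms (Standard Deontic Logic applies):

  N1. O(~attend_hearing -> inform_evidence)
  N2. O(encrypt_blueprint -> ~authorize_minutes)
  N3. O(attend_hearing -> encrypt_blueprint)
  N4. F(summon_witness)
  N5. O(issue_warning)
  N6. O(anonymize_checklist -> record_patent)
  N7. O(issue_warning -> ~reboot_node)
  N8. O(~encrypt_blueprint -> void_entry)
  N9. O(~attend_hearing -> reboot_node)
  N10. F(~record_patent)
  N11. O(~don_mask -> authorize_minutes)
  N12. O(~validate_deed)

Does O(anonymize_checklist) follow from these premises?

Premise 6 is O(anonymize_checklist -> record_patent); even if O(record_patent) held, inferring O(anonymize_checklist) would be affirming the consequent — invalid.
No other premise forces O(anonymize_checklist). An ideal world satisfying every premise can still have anonymize_checklist false, so O(anonymize_checklist) is not derivable.

No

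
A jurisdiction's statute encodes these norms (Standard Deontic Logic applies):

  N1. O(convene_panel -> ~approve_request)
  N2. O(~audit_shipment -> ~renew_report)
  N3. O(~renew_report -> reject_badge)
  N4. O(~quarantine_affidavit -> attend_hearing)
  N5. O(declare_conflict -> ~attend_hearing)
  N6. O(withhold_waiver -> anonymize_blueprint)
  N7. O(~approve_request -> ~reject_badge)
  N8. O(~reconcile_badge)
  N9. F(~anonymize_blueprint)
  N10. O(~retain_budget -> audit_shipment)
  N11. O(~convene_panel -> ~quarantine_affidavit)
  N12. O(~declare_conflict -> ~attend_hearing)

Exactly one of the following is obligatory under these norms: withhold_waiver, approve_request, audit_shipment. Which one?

audit_shipment

Premises 5 and 12 are O(declare_conflict -> ~attend_hearing) and O(~declare_conflict -> ~attend_hearing); every ideal world satisfies declare_conflict or ~declare_conflict, so in either case ~attend_hearing holds — hence O(~attend_hearing).
The contrapositive of premise 4 (O(~quarantine_affidavit -> attend_hearing)) is O(~attend_hearing -> quarantine_affidavit), and O(~attend_hearing) is already established, so O(quarantine_affidavit).
The contrapositive of premise 11 (O(~convene_panel -> ~quarantine_affidavit)) is O(quarantine_affidavit -> convene_panel), and O(quarantine_affidavit) is already established, so O(convene_panel).
From O(convene_panel) and premise 1, O(convene_panel -> ~approve_request), we obtain O(~approve_request).
Premise 7 is O(~approve_request -> ~reject_badge); since O(~approve_request), deontic closure gives O(~reject_badge).
Premise 3, O(~renew_report -> reject_badge), contraposes to O(~reject_badge -> renew_report); with O(~reject_badge) we get O(renew_report).
Premise 2 is O(~audit_shipment -> ~renew_report); contrapositively O(renew_report -> audit_shipment). Since O(renew_report) holds, K gives O(audit_shipment).
So O(audit_shipment) holds — audit_shipment is obligatory. None of the other listed options is made obligatory by any chain of premises.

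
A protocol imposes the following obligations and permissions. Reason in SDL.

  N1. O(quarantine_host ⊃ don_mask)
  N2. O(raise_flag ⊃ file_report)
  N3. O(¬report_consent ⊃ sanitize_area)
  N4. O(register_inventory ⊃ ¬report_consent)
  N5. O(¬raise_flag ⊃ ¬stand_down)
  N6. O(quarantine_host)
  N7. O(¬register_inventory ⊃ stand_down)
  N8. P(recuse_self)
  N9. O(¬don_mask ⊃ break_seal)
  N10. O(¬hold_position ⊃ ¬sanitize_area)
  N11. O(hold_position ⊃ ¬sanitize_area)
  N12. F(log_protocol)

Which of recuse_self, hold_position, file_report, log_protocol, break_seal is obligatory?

file_report

Premises 11 and 10 cover both cases: O(hold_position ⊃ ¬sanitize_area) and O(¬hold_position ⊃ ¬sanitize_area). Since hold_position ∨ ¬hold_position is a tautology, O(¬sanitize_area) follows.
The contrapositive of premise 3 (O(¬report_consent ⊃ sanitize_area)) is O(¬sanitize_area ⊃ report_consent), and O(¬sanitize_area) is already established, so O(report_consent).
The contrapositive of premise 4 (O(register_inventory ⊃ ¬report_consent)) is O(report_consent ⊃ ¬register_inventory), and O(report_consent) is already established, so O(¬register_inventory).
Premise 7 is O(¬register_inventory ⊃ stand_down); since O(¬register_inventory), deontic closure gives O(stand_down).
The contrapositive of premise 5 (O(¬raise_flag ⊃ ¬stand_down)) is O(stand_down ⊃ raise_flag), and O(stand_down) is already established, so O(raise_flag).
Premise 2 is O(raise_flag ⊃ file_report); since O(raise_flag), deontic closure gives O(file_report).
So O(file_report) holds — file_report is obligatory. None of the other listed options is made obligatory by any chain of premises.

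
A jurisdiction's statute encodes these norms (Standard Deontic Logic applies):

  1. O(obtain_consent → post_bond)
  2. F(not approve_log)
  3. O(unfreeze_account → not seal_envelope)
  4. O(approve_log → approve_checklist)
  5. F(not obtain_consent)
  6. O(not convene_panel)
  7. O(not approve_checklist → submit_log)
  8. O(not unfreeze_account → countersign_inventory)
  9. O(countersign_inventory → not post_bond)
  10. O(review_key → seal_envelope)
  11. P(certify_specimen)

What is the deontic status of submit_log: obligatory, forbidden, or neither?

Neither

Premise 7 is O(not approve_checklist → submit_log), but O(not approve_checklist) is not derivable from the premises, so it does not yield O(submit_log).
No premise or chain of K-axiom applications forces O(submit_log), and none forces O(not submit_log). So submit_log is neither obligatory nor forbidden under these norms.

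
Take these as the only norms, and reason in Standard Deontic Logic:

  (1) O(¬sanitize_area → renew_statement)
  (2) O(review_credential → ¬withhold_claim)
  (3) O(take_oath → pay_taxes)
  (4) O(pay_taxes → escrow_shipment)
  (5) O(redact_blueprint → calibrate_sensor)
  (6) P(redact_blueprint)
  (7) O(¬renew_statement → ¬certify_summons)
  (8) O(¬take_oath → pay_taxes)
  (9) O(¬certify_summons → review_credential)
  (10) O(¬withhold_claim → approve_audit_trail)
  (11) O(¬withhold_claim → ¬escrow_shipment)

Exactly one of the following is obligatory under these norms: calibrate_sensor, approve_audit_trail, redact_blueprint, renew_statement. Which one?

renew_statement

Premises 3 and 8 cover both cases: O(take_oath → pay_taxes) and O(¬take_oath → pay_taxes). Since take_oath ∨ ¬take_oath is a tautology, O(pay_taxes) follows.
From O(pay_taxes) and premise 4, O(pay_taxes → escrow_shipment), we obtain O(escrow_shipment).
The contrapositive of premise 11 (O(¬withhold_claim → ¬escrow_shipment)) is O(escrow_shipment → withhold_claim), and O(escrow_shipment) is already established, so O(withhold_claim).
Premise 2, O(review_credential → ¬withhold_claim), contraposes to O(withhold_claim → ¬review_credential); with O(withhold_claim) we get O(¬review_credential).
Premise 9, O(¬certify_summons → review_credential), contraposes to O(¬review_credential → certify_summons); with O(¬review_credential) we get O(certify_summons).
Premise 7, O(¬renew_statement → ¬certify_summons), contraposes to O(certify_summons → renew_statement); with O(certify_summons) we get O(renew_statement).
So O(renew_statement) holds — renew_statement is obligatory. None of the other listed options is made obligatory by any chain of premises.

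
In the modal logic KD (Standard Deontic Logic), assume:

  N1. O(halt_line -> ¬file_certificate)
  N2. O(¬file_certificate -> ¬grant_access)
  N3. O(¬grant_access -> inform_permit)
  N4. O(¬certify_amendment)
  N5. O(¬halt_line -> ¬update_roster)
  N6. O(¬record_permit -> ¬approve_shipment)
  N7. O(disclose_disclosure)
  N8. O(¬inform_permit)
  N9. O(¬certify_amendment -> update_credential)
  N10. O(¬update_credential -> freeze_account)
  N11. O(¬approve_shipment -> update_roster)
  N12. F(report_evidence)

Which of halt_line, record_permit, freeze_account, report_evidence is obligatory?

From premise 8 we have O(¬inform_permit).
Premise 3 is O(¬grant_access -> inform_permit); contrapositively O(¬inform_permit -> grant_access). Since O(¬inform_permit) holds, K gives O(grant_access).
The contrapositive of premise 2 (O(¬file_certificate -> ¬grant_access)) is O(grant_access -> file_certificate), and O(grant_access) is already established, so O(file_certificate).
Premise 1, O(halt_line -> ¬file_certificate), contraposes to O(file_certificate -> ¬halt_line); with O(file_certificate) we get O(¬halt_line).
Applying K to premise 5 (O(¬halt_line -> ¬update_roster)) and O(¬halt_line) yields O(¬update_roster).
Premise 11 is O(¬approve_shipment -> update_roster); contrapositively O(¬update_roster -> approve_shipment). Since O(¬update_roster) holds, K gives O(approve_shipment).
Premise 6 is O(¬record_permit -> ¬approve_shipment); contrapositively O(approve_shipment -> record_permit). Since O(approve_shipment) holds, K gives O(record_permit).
So O(record_permit) holds — record_permit is obligatory. None of the other listed options is made obligatory by any chain of premises.

record_permit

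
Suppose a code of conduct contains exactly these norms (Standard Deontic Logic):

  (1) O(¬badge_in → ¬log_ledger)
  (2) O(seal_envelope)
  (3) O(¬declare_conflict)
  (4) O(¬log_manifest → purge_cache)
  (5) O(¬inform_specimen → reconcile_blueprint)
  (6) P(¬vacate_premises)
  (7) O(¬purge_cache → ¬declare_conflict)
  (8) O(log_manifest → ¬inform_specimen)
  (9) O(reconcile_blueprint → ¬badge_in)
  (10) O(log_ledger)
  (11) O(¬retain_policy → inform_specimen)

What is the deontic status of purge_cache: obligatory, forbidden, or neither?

From premise 10 we have O(log_ledger).
The contrapositive of premise 1 (O(¬badge_in → ¬log_ledger)) is O(log_ledger → badge_in), and O(log_ledger) is already established, so O(badge_in).
The contrapositive of premise 9 (O(reconcile_blueprint → ¬badge_in)) is O(badge_in → ¬reconcile_blueprint), and O(badge_in) is already established, so O(¬reconcile_blueprint).
Premise 5, O(¬inform_specimen → reconcile_blueprint), contraposes to O(¬reconcile_blueprint → inform_specimen); with O(¬reconcile_blueprint) we get O(inform_specimen).
Premise 8 is O(log_manifest → ¬inform_specimen); contrapositively O(inform_specimen → ¬log_manifest). Since O(inform_specimen) holds, K gives O(¬log_manifest).
With premise 4, O(¬log_manifest → purge_cache), the K-axiom yields O(purge_cache).
Premises 2, 3, 6, 7, 11 do not contribute to this derivation.
Hence purge_cache is obligatory.

Obligatory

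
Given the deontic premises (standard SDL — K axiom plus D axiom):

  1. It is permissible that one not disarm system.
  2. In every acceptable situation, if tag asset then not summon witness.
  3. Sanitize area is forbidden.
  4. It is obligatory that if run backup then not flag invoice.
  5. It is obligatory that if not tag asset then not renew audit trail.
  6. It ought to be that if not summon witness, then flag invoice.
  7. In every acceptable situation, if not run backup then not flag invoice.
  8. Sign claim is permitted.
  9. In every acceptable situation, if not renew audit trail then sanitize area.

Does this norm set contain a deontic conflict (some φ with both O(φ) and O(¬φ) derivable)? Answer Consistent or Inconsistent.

Inconsistent

Premises 7 and 4 are O(¬run_backup → ¬flag_invoice) and O(run_backup → ¬flag_invoice); every ideal world satisfies ¬run_backup or run_backup, so in either case ¬flag_invoice holds — hence O(¬flag_invoice).
Premise 6, O(¬summon_witness → flag_invoice), contraposes to O(¬flag_invoice → summon_witness); with O(¬flag_invoice) we get O(summon_witness).
The contrapositive of premise 2 (O(tag_asset → ¬summon_witness)) is O(summon_witness → ¬tag_asset), and O(summon_witness) is already established, so O(¬tag_asset).
With premise 5, O(¬tag_asset → ¬renew_audit_trail), the K-axiom yields O(¬renew_audit_trail).
With premise 9, O(¬renew_audit_trail → sanitize_area), the K-axiom yields O(sanitize_area).
Yet premise 3 is F(sanitize_area), i.e. O(¬sanitize_area).
We now have both O(sanitize_area) and O(¬sanitize_area) — sanitize_area is simultaneously obligatory and forbidden, violating the D-axiom.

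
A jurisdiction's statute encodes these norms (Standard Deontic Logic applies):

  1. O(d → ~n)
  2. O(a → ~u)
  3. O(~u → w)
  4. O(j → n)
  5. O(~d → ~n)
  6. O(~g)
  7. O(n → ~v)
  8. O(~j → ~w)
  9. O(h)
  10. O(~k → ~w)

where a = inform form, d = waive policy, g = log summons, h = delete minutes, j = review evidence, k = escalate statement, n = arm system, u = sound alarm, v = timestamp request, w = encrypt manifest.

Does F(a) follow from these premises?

By case analysis on ~d: premise 5 gives O(~d → ~n) and premise 1 gives O(d → ~n), so O(~n) either way.
The contrapositive of premise 4 (O(j → n)) is O(~n → ~j), and O(~n) is already established, so O(~j).
Applying K to premise 8 (O(~j → ~w)) and O(~j) yields O(~w).
Premise 3, O(~u → w), contraposes to O(~w → u); with O(~w) we get O(u).
The contrapositive of premise 2 (O(a → ~u)) is O(u → ~a), and O(u) is already established, so O(~a).
Premises 6, 7, 9, 10 do not contribute to this derivation.
So O(~a) holds, i.e. F(a). The claim follows.

Yes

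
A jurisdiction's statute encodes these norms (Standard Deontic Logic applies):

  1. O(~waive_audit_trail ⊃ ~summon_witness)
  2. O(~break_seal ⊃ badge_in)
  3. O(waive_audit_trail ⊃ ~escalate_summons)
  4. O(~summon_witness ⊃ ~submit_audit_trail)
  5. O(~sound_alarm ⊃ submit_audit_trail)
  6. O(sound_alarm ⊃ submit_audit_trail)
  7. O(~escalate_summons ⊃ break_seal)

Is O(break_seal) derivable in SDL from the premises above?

Premises 5 and 6 cover both cases: O(~sound_alarm ⊃ submit_audit_trail) and O(sound_alarm ⊃ submit_audit_trail). Since ~sound_alarm ∨ sound_alarm is a tautology, O(submit_audit_trail) follows.
Premise 4 is O(~summon_witness ⊃ ~submit_audit_trail); contrapositively O(submit_audit_trail ⊃ summon_witness). Since O(submit_audit_trail) holds, K gives O(summon_witness).
The contrapositive of premise 1 (O(~waive_audit_trail ⊃ ~summon_witness)) is O(summon_witness ⊃ waive_audit_trail), and O(summon_witness) is already established, so O(waive_audit_trail).
With premise 3, O(waive_audit_trail ⊃ ~escalate_summons), the K-axiom yields O(~escalate_summons).
Applying K to premise 7 (O(~escalate_summons ⊃ break_seal)) and O(~escalate_summons) yields O(break_seal).
Premise 2 does not contribute to this derivation.
So O(break_seal) follows.

Yes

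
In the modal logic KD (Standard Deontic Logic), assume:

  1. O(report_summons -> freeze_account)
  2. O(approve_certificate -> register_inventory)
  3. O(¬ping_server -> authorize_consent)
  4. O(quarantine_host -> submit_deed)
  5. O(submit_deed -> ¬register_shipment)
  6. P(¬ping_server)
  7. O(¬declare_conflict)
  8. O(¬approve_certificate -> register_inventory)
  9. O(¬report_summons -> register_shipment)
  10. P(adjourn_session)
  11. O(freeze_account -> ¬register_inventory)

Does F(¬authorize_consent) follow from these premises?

No

Premise 3 is O(¬ping_server -> authorize_consent), but O(¬ping_server) is not derivable from the premises (the permission P(¬ping_server) asserts only ¬O(ping_server), not O(¬ping_server)), so it does not yield O(authorize_consent).
No other premise forces O(authorize_consent). An ideal world satisfying every premise can still have ¬authorize_consent true, so F(¬authorize_consent) is not derivable.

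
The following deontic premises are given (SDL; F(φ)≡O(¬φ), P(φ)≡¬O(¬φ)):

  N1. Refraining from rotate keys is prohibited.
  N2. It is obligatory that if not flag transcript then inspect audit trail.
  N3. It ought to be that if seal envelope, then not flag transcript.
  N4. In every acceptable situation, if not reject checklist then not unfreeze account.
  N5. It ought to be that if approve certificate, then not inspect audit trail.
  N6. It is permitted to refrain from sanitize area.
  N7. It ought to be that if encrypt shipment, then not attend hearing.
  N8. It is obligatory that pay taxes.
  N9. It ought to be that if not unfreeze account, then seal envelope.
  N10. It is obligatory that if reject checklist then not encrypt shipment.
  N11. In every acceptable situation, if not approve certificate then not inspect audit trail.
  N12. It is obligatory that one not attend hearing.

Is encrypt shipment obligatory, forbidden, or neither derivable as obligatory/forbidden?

Forbidden

Premises 5 and 11 are O(approve_certificate → ¬inspect_audit_trail) and O(¬approve_certificate → ¬inspect_audit_trail); every ideal world satisfies approve_certificate or ¬approve_certificate, so in either case ¬inspect_audit_trail holds — hence O(¬inspect_audit_trail).
Premise 2 is O(¬flag_transcript → inspect_audit_trail); contrapositively O(¬inspect_audit_trail → flag_transcript). Since O(¬inspect_audit_trail) holds, K gives O(flag_transcript).
The contrapositive of premise 3 (O(seal_envelope → ¬flag_transcript)) is O(flag_transcript → ¬seal_envelope), and O(flag_transcript) is already established, so O(¬seal_envelope).
Premise 9, O(¬unfreeze_account → seal_envelope), contraposes to O(¬seal_envelope → unfreeze_account); with O(¬seal_envelope) we get O(unfreeze_account).
The contrapositive of premise 4 (O(¬reject_checklist → ¬unfreeze_account)) is O(unfreeze_account → reject_checklist), and O(unfreeze_account) is already established, so O(reject_checklist).
Premise 10 is O(reject_checklist → ¬encrypt_shipment); since O(reject_checklist), deontic closure gives O(¬encrypt_shipment).
Premises 1, 6, 7, 8, 12 do not contribute to this derivation.
Thus O(¬encrypt_shipment), which is F(encrypt_shipment): encrypt_shipment is forbidden.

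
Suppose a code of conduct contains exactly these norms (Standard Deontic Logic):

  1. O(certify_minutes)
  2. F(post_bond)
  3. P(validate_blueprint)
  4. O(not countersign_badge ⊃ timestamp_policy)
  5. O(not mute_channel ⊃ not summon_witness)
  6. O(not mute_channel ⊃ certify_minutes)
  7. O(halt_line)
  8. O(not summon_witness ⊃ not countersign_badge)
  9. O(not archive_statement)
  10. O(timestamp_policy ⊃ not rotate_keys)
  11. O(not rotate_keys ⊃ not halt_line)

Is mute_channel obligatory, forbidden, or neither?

Obligatory

Premise 7 states O(halt_line) outright.
Premise 11 is O(not rotate_keys ⊃ not halt_line); contrapositively O(halt_line ⊃ rotate_keys). Since O(halt_line) holds, K gives O(rotate_keys).
The contrapositive of premise 10 (O(timestamp_policy ⊃ not rotate_keys)) is O(rotate_keys ⊃ not timestamp_policy), and O(rotate_keys) is already established, so O(not timestamp_policy).
Premise 4 is O(not countersign_badge ⊃ timestamp_policy); contrapositively O(not timestamp_policy ⊃ countersign_badge). Since O(not timestamp_policy) holds, K gives O(countersign_badge).
Premise 8 is O(not summon_witness ⊃ not countersign_badge); contrapositively O(countersign_badge ⊃ summon_witness). Since O(countersign_badge) holds, K gives O(summon_witness).
The contrapositive of premise 5 (O(not mute_channel ⊃ not summon_witness)) is O(summon_witness ⊃ mute_channel), and O(summon_witness) is already established, so O(mute_channel).
Premises 1, 2, 3, 6, 9 do not contribute to this derivation.
Hence mute_channel is obligatory.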